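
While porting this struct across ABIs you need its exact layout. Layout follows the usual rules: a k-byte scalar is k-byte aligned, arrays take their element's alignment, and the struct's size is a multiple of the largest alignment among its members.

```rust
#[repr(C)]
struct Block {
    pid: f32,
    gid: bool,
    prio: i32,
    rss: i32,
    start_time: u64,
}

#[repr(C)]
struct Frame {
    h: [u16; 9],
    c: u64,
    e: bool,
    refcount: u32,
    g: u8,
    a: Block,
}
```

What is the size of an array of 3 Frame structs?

216

Block: 0..4  pid  (4B, 4-aligned); 4..5  gid  (1B, 1-aligned); 5..8  -- padding (3B); 8..12  prio  (4B, 4-aligned); 12..16  rss  (4B, 4-aligned); 16..24  start_time  (8B, 8-aligned); sizeof = 24, alignof = 8
0..18  h  (18B, 2-aligned)
18..24  -- padding (6B)
24..32  c  (8B, 8-aligned)
32..33  e  (1B, 1-aligned)
33..36  -- padding (3B)
36..40  refcount  (4B, 4-aligned)
40..41  g  (1B, 1-aligned)
41..48  -- padding (7B)
48..72  a  (24B, 8-aligned)
sizeof = 72, alignof = 8
array of 3: 3 × 72 = 216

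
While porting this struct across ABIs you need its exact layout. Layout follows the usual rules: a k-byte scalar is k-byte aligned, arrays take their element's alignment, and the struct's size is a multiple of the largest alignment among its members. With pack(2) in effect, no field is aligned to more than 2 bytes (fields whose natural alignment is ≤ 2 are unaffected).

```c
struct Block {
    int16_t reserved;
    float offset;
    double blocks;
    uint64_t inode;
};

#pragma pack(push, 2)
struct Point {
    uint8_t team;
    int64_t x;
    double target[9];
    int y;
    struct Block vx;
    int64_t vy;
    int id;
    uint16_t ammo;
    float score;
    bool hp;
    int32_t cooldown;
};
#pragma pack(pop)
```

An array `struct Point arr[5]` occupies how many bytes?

670

Block: @0: reserved [2B, align 2] → 2; +2 pad (align 4); @4: offset [4B, align 4] → 8; @8: blocks [8B, align 8] → 16; @16: inode [8B, align 8] → 24; size 24, align 8
@0: team [1B, align 1] → 1
+1 pad (align 2)
@2: x [8B, align 2] → 10
@10: target [72B, align 2] → 82
@82: y [4B, align 2] → 86
@86: vx [24B, align 2] → 110
@110: vy [8B, align 2] → 118
@118: id [4B, align 2] → 122
@122: ammo [2B, align 2] → 124
@124: score [4B, align 2] → 128
@128: hp [1B, align 1] → 129
+1 pad (align 2)
@130: cooldown [4B, align 2] → 134
size 134, align 2
array of 5: 5 × 134 = 670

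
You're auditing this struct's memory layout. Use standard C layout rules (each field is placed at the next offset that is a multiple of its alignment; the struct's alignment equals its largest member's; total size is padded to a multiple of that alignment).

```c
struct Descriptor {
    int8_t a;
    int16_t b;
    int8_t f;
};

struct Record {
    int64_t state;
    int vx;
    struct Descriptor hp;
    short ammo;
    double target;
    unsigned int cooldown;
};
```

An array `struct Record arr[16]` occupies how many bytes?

Descriptor: @0: a [1B, align 1] → 1; +1 pad (align 2); @2: b [2B, align 2] → 4; @4: f [1B, align 1] → 5; +1 tail pad (align 2); size 6, align 2
@0: state [8B, align 8] → 8
@8: vx [4B, align 4] → 12
@12: hp [6B, align 2] → 18
@18: ammo [2B, align 2] → 20
+4 pad (align 8)
@24: target [8B, align 8] → 32
@32: cooldown [4B, align 4] → 36
+4 tail pad (align 8)
size 40, align 8
array of 16: 16 × 40 = 640

640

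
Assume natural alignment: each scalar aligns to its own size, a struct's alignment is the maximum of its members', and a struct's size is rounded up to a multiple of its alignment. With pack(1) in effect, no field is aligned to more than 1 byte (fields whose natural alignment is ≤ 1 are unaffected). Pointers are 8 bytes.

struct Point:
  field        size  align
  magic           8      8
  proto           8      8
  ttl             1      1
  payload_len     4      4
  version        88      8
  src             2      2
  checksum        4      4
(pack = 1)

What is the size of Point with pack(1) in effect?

@0: magic [8B, align 1] → 8
@8: proto [8B, align 1] → 16
@16: ttl [1B, align 1] → 17
@17: payload_len [4B, align 1] → 21
@21: version [88B, align 1] → 109
@109: src [2B, align 1] → 111
@111: checksum [4B, align 1] → 115
size 115, align 1

115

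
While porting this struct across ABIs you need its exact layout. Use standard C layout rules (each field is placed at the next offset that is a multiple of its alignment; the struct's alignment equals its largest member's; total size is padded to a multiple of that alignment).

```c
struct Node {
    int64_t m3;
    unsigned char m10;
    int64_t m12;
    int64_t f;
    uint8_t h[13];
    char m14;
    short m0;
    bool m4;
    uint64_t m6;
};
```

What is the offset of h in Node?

m3 at 0 (size 8, align 8) → ends 8
m10 at 8 (size 1, align 1) → ends 9
pad 7 to align 8 for m12
m12 at 16 (size 8, align 8) → ends 24
f at 24 (size 8, align 8) → ends 32
h at 32 (size 13, align 1) → ends 45

32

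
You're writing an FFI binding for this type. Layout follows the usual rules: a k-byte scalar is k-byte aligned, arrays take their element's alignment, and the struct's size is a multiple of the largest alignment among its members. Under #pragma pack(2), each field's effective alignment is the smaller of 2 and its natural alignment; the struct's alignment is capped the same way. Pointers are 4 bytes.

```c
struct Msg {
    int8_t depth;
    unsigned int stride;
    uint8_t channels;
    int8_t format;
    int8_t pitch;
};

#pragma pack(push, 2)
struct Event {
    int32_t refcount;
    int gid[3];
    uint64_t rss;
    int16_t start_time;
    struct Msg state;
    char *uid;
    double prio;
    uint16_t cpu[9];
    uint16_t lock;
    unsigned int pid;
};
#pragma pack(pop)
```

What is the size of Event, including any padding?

74 bytes

Msg: depth at 0 (size 1, align 1) → ends 1; pad 3 to align 4 for stride; stride at 4 (size 4, align 4) → ends 8; channels at 8 (size 1, align 1) → ends 9; format at 9 (size 1, align 1) → ends 10; pitch at 10 (size 1, align 1) → ends 11; tail pad 1 to reach multiple of 4; total 12 bytes, alignment 4
refcount at 0 (size 4, align 2) → ends 4
gid at 4 (size 12, align 2) → ends 16
rss at 16 (size 8, align 2) → ends 24
start_time at 24 (size 2, align 2) → ends 26
state at 26 (size 12, align 2) → ends 38
uid at 38 (size 4, align 2) → ends 42
prio at 42 (size 8, align 2) → ends 50
cpu at 50 (size 18, align 2) → ends 68
lock at 68 (size 2, align 2) → ends 70
pid at 70 (size 4, align 2) → ends 74
total 74 bytes, alignment 2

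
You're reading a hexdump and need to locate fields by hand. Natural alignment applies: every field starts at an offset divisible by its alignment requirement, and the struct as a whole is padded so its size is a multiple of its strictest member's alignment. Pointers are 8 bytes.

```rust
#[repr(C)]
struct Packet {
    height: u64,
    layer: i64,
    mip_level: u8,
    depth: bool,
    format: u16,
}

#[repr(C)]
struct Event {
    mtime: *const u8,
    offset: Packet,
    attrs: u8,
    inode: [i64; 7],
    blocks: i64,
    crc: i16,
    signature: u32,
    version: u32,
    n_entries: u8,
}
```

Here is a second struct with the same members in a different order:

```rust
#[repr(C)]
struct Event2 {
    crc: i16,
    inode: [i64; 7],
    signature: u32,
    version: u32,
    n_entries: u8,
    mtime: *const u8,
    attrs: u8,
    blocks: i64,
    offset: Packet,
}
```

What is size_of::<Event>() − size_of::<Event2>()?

Packet: 0..8  height  (8B, 8-aligned); 8..16  layer  (8B, 8-aligned); 16..17  mip_level  (1B, 1-aligned); 17..18  depth  (1B, 1-aligned); 18..20  format  (2B, 2-aligned); 20..24  -- tail padding (4B); sizeof = 24, alignof = 8
0..8  mtime  (8B, 8-aligned)
8..32  offset  (24B, 8-aligned)
32..33  attrs  (1B, 1-aligned)
33..40  -- padding (7B)
40..96  inode  (56B, 8-aligned)
96..104  blocks  (8B, 8-aligned)
104..106  crc  (2B, 2-aligned)
106..108  -- padding (2B)
108..112  signature  (4B, 4-aligned)
112..116  version  (4B, 4-aligned)
116..117  n_entries  (1B, 1-aligned)
117..120  -- tail padding (3B)
sizeof = 120, alignof = 8
— Event2 —
0..2  crc  (2B, 2-aligned)
2..8  -- padding (6B)
8..64  inode  (56B, 8-aligned)
64..68  signature  (4B, 4-aligned)
68..72  version  (4B, 4-aligned)
72..73  n_entries  (1B, 1-aligned)
73..80  -- padding (7B)
80..88  mtime  (8B, 8-aligned)
88..89  attrs  (1B, 1-aligned)
89..96  -- padding (7B)
96..104  blocks  (8B, 8-aligned)
104..128  offset  (24B, 8-aligned)
sizeof = 128, alignof = 8
120 − 128 = -8

-8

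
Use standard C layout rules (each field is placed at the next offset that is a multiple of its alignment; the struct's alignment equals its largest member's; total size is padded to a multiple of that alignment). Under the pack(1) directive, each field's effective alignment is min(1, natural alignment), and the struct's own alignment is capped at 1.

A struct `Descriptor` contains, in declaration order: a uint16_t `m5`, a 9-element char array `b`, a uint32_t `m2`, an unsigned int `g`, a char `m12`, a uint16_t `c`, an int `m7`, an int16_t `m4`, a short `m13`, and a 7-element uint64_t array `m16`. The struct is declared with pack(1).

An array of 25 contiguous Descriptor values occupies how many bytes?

0..2  m5  (2B, 1-aligned)
2..11  b  (9B, 1-aligned)
11..15  m2  (4B, 1-aligned)
15..19  g  (4B, 1-aligned)
19..20  m12  (1B, 1-aligned)
20..22  c  (2B, 1-aligned)
22..26  m7  (4B, 1-aligned)
26..28  m4  (2B, 1-aligned)
28..30  m13  (2B, 1-aligned)
30..86  m16  (56B, 1-aligned)
sizeof = 86, alignof = 1
array of 25: 25 × 86 = 2150

2150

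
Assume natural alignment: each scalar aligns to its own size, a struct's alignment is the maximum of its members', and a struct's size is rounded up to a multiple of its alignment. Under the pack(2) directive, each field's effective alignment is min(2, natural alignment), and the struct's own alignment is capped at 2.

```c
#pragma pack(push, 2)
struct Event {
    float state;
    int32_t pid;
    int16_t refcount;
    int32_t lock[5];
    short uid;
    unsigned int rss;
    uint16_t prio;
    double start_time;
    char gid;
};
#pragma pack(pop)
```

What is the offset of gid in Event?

@0: state [4B, align 2] → 4
@4: pid [4B, align 2] → 8
@8: refcount [2B, align 2] → 10
@10: lock [20B, align 2] → 30
@30: uid [2B, align 2] → 32
@32: rss [4B, align 2] → 36
@36: prio [2B, align 2] → 38
@38: start_time [8B, align 2] → 46
@46: gid [1B, align 1] → 47

46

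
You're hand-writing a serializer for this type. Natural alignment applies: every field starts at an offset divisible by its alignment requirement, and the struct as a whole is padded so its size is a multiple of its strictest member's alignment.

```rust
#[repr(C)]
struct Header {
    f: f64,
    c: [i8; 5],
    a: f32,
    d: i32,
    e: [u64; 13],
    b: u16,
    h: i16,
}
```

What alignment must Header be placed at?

8

member alignments: f=8, c=1, a=4, d=4, e=8, b=2, h=2
max = 8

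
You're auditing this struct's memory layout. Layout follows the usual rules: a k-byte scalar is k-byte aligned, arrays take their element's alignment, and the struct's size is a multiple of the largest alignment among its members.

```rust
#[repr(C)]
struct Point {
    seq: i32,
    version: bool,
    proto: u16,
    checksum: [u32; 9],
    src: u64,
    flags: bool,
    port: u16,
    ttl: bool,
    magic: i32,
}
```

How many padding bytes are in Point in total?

13

@0: seq [4B, align 4] → 4
@4: version [1B, align 1] → 5
+1 pad (align 2)
@6: proto [2B, align 2] → 8
@8: checksum [36B, align 4] → 44
+4 pad (align 8)
@48: src [8B, align 8] → 56
@56: flags [1B, align 1] → 57
+1 pad (align 2)
@58: port [2B, align 2] → 60
@60: ttl [1B, align 1] → 61
+3 pad (align 4)
@64: magic [4B, align 4] → 68
+4 tail pad (align 8)
size 72, align 8
data bytes 59, size 72 → padding 13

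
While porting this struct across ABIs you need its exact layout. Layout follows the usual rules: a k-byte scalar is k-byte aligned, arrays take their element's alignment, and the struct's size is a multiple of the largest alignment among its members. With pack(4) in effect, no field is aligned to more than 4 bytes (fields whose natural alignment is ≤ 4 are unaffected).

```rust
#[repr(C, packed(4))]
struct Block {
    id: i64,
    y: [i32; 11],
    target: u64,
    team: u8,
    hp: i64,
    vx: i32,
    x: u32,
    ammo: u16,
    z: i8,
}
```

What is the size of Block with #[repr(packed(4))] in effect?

0..8  id  (8B, 4-aligned)
8..52  y  (44B, 4-aligned)
52..60  target  (8B, 4-aligned)
60..61  team  (1B, 1-aligned)
61..64  -- padding (3B)
64..72  hp  (8B, 4-aligned)
72..76  vx  (4B, 4-aligned)
76..80  x  (4B, 4-aligned)
80..82  ammo  (2B, 2-aligned)
82..83  z  (1B, 1-aligned)
83..84  -- tail padding (1B)
sizeof = 84, alignof = 4

84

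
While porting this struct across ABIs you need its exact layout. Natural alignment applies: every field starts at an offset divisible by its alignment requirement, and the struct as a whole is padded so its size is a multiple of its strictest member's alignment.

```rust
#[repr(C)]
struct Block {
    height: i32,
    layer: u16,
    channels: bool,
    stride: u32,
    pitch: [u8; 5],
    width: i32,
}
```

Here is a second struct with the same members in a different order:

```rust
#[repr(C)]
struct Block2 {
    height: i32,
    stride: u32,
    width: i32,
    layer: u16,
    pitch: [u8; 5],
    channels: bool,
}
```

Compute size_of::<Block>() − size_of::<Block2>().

4

@0: height [4B, align 4] → 4
@4: layer [2B, align 2] → 6
@6: channels [1B, align 1] → 7
+1 pad (align 4)
@8: stride [4B, align 4] → 12
@12: pitch [5B, align 1] → 17
+3 pad (align 4)
@20: width [4B, align 4] → 24
size 24, align 4
— Block2 —
@0: height [4B, align 4] → 4
@4: stride [4B, align 4] → 8
@8: width [4B, align 4] → 12
@12: layer [2B, align 2] → 14
@14: pitch [5B, align 1] → 19
@19: channels [1B, align 1] → 20
size 20, align 4
24 − 20 = 4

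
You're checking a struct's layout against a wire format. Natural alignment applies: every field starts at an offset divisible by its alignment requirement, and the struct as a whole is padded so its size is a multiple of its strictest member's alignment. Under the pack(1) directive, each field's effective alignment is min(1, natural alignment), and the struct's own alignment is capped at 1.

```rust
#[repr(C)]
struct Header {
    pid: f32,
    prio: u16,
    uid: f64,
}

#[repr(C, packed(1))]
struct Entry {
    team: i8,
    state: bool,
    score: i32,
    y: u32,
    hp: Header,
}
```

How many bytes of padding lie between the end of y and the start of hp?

Header: pid at 0 (size 4, align 4) → ends 4; prio at 4 (size 2, align 2) → ends 6; pad 2 to align 8 for uid; uid at 8 (size 8, align 8) → ends 16; total 16 bytes, alignment 8
team at 0 (size 1, align 1) → ends 1
state at 1 (size 1, align 1) → ends 2
score at 2 (size 4, align 1) → ends 6
y at 6 (size 4, align 1) → ends 10
hp at 10 (size 16, align 1) → ends 26

0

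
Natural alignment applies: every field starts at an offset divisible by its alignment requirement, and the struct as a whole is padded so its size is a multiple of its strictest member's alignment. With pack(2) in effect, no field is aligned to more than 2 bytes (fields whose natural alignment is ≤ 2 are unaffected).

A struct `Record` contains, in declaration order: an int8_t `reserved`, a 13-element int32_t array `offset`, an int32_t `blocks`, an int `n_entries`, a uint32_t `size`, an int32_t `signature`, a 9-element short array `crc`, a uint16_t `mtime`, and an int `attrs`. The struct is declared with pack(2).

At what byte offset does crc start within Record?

70

0..1  reserved  (1B, 1-aligned)
1..2  -- padding (1B)
2..54  offset  (52B, 2-aligned)
54..58  blocks  (4B, 2-aligned)
58..62  n_entries  (4B, 2-aligned)
62..66  size  (4B, 2-aligned)
66..70  signature  (4B, 2-aligned)
70..88  crc  (18B, 2-aligned)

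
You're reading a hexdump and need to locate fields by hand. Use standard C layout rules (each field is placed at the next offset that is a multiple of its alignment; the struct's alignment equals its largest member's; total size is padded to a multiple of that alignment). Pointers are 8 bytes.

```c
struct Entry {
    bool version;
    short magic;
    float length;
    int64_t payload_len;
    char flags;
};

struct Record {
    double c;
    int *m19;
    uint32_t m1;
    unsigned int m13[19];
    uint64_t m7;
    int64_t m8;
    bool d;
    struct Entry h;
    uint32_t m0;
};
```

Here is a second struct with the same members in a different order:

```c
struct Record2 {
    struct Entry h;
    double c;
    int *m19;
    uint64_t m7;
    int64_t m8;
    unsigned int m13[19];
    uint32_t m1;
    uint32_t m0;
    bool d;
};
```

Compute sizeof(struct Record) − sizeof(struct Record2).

8

Entry: @0: version [1B, align 1] → 1; +1 pad (align 2); @2: magic [2B, align 2] → 4; @4: length [4B, align 4] → 8; @8: payload_len [8B, align 8] → 16; @16: flags [1B, align 1] → 17; +7 tail pad (align 8); size 24, align 8
@0: c [8B, align 8] → 8
@8: m19 [8B, align 8] → 16
@16: m1 [4B, align 4] → 20
@20: m13 [76B, align 4] → 96
@96: m7 [8B, align 8] → 104
@104: m8 [8B, align 8] → 112
@112: d [1B, align 1] → 113
+7 pad (align 8)
@120: h [24B, align 8] → 144
@144: m0 [4B, align 4] → 148
+4 tail pad (align 8)
size 152, align 8
— Record2 —
@0: h [24B, align 8] → 24
@24: c [8B, align 8] → 32
@32: m19 [8B, align 8] → 40
@40: m7 [8B, align 8] → 48
@48: m8 [8B, align 8] → 56
@56: m13 [76B, align 4] → 132
@132: m1 [4B, align 4] → 136
@136: m0 [4B, align 4] → 140
@140: d [1B, align 1] → 141
+3 tail pad (align 8)
size 144, align 8
152 − 144 = 8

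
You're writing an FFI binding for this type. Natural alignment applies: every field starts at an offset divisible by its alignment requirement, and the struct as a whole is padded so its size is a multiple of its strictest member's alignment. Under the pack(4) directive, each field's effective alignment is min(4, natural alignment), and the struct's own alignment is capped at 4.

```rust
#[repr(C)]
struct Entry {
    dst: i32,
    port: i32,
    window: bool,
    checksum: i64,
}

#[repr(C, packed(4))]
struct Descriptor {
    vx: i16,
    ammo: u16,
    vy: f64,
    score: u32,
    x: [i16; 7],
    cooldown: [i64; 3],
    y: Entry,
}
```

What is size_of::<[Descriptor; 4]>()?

320

Entry: 0..4  dst  (4B, 4-aligned); 4..8  port  (4B, 4-aligned); 8..9  window  (1B, 1-aligned); 9..16  -- padding (7B); 16..24  checksum  (8B, 8-aligned); sizeof = 24, alignof = 8
0..2  vx  (2B, 2-aligned)
2..4  ammo  (2B, 2-aligned)
4..12  vy  (8B, 4-aligned)
12..16  score  (4B, 4-aligned)
16..30  x  (14B, 2-aligned)
30..32  -- padding (2B)
32..56  cooldown  (24B, 4-aligned)
56..80  y  (24B, 4-aligned)
sizeof = 80, alignof = 4
array of 4: 4 × 80 = 320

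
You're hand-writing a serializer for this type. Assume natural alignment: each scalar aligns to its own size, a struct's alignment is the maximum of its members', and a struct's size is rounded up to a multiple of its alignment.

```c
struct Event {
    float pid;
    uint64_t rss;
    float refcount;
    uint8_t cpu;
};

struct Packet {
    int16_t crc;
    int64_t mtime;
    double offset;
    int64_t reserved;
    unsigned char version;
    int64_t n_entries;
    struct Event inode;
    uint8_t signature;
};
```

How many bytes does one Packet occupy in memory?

80 bytes

Event: 0..4  pid  (4B, 4-aligned); 4..8  -- padding (4B); 8..16  rss  (8B, 8-aligned); 16..20  refcount  (4B, 4-aligned); 20..21  cpu  (1B, 1-aligned); 21..24  -- tail padding (3B); sizeof = 24, alignof = 8
0..2  crc  (2B, 2-aligned)
2..8  -- padding (6B)
8..16  mtime  (8B, 8-aligned)
16..24  offset  (8B, 8-aligned)
24..32  reserved  (8B, 8-aligned)
32..33  version  (1B, 1-aligned)
33..40  -- padding (7B)
40..48  n_entries  (8B, 8-aligned)
48..72  inode  (24B, 8-aligned)
72..73  signature  (1B, 1-aligned)
73..80  -- tail padding (7B)
sizeof = 80, alignof = 8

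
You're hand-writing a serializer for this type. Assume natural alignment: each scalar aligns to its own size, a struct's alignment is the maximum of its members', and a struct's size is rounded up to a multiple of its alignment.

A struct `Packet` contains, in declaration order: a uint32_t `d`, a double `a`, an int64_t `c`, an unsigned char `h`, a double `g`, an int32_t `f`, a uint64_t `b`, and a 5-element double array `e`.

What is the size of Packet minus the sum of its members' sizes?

15

0..4  d  (4B, 4-aligned)
4..8  -- padding (4B)
8..16  a  (8B, 8-aligned)
16..24  c  (8B, 8-aligned)
24..25  h  (1B, 1-aligned)
25..32  -- padding (7B)
32..40  g  (8B, 8-aligned)
40..44  f  (4B, 4-aligned)
44..48  -- padding (4B)
48..56  b  (8B, 8-aligned)
56..96  e  (40B, 8-aligned)
sizeof = 96, alignof = 8
data bytes 81, size 96 → padding 15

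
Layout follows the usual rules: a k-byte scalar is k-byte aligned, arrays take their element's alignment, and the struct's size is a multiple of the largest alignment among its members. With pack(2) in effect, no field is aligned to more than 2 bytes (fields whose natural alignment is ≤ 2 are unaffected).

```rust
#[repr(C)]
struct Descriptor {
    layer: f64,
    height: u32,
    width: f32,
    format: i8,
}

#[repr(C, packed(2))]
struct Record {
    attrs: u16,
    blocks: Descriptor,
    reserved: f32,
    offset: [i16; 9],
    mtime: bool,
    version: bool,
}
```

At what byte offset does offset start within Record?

30

Descriptor: layer at 0 (size 8, align 8) → ends 8; height at 8 (size 4, align 4) → ends 12; width at 12 (size 4, align 4) → ends 16; format at 16 (size 1, align 1) → ends 17; tail pad 7 to reach multiple of 8; total 24 bytes, alignment 8
attrs at 0 (size 2, align 2) → ends 2
blocks at 2 (size 24, align 2) → ends 26
reserved at 26 (size 4, align 2) → ends 30
offset at 30 (size 18, align 2) → ends 48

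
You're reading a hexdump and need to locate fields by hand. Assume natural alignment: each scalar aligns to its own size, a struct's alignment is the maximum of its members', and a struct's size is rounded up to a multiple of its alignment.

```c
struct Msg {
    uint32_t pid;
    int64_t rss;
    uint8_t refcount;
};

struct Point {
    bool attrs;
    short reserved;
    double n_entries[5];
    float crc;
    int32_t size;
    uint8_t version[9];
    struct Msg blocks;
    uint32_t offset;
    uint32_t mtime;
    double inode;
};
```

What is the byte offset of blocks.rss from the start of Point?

80

Msg: pid at 0 (size 4, align 4) → ends 4; pad 4 to align 8 for rss; rss at 8 (size 8, align 8) → ends 16; refcount at 16 (size 1, align 1) → ends 17; tail pad 7 to reach multiple of 8; total 24 bytes, alignment 8
attrs at 0 (size 1, align 1) → ends 1
pad 1 to align 2 for reserved
reserved at 2 (size 2, align 2) → ends 4
pad 4 to align 8 for n_entries
n_entries at 8 (size 40, align 8) → ends 48
crc at 48 (size 4, align 4) → ends 52
size at 52 (size 4, align 4) → ends 56
version at 56 (size 9, align 1) → ends 65
pad 7 to align 8 for blocks
blocks at 72 (size 24, align 8) → ends 96
within Msg: rss at 8
72 + 8 = 80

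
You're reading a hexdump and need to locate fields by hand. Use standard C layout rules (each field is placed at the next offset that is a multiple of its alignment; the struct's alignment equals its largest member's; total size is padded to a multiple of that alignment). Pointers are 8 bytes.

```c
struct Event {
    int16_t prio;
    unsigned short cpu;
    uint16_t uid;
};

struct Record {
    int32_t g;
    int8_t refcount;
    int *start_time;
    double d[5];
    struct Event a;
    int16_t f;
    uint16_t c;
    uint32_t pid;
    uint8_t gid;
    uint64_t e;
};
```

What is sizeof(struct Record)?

88 bytes

Event: 0..2  prio  (2B, 2-aligned); 2..4  cpu  (2B, 2-aligned); 4..6  uid  (2B, 2-aligned); sizeof = 6, alignof = 2
0..4  g  (4B, 4-aligned)
4..5  refcount  (1B, 1-aligned)
5..8  -- padding (3B)
8..16  start_time  (8B, 8-aligned)
16..56  d  (40B, 8-aligned)
56..62  a  (6B, 2-aligned)
62..64  f  (2B, 2-aligned)
64..66  c  (2B, 2-aligned)
66..68  -- padding (2B)
68..72  pid  (4B, 4-aligned)
72..73  gid  (1B, 1-aligned)
73..80  -- padding (7B)
80..88  e  (8B, 8-aligned)
sizeof = 88, alignof = 8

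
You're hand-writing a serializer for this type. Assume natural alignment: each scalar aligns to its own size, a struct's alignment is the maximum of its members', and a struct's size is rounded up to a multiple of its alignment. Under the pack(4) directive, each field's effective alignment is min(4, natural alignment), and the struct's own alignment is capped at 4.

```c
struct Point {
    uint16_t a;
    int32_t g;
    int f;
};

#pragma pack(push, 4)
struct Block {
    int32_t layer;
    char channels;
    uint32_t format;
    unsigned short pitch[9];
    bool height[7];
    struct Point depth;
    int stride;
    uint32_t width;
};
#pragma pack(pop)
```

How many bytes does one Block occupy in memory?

Point: 0..2  a  (2B, 2-aligned); 2..4  -- padding (2B); 4..8  g  (4B, 4-aligned); 8..12  f  (4B, 4-aligned); sizeof = 12, alignof = 4
0..4  layer  (4B, 4-aligned)
4..5  channels  (1B, 1-aligned)
5..8  -- padding (3B)
8..12  format  (4B, 4-aligned)
12..30  pitch  (18B, 2-aligned)
30..37  height  (7B, 1-aligned)
37..40  -- padding (3B)
40..52  depth  (12B, 4-aligned)
52..56  stride  (4B, 4-aligned)
56..60  width  (4B, 4-aligned)
sizeof = 60, alignof = 4

60 bytes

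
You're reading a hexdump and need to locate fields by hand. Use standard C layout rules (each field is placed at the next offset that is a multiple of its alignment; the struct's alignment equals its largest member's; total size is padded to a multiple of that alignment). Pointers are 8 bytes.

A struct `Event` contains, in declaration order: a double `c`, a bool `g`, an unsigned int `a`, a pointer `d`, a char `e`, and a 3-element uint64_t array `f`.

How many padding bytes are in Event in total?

0..8  c  (8B, 8-aligned)
8..9  g  (1B, 1-aligned)
9..12  -- padding (3B)
12..16  a  (4B, 4-aligned)
16..24  d  (8B, 8-aligned)
24..25  e  (1B, 1-aligned)
25..32  -- padding (7B)
32..56  f  (24B, 8-aligned)
sizeof = 56, alignof = 8
data bytes 46, size 56 → padding 10

10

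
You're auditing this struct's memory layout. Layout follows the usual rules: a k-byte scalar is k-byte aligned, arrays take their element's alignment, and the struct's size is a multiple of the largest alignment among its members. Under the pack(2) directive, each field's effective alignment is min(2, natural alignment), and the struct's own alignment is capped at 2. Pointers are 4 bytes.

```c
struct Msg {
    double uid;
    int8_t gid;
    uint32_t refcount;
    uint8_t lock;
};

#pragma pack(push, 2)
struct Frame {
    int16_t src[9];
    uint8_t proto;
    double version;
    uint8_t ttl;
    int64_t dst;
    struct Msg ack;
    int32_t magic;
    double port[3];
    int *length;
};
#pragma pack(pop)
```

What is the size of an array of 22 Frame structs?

Msg: 0..8  uid  (8B, 8-aligned); 8..9  gid  (1B, 1-aligned); 9..12  -- padding (3B); 12..16  refcount  (4B, 4-aligned); 16..17  lock  (1B, 1-aligned); 17..24  -- tail padding (7B); sizeof = 24, alignof = 8
0..18  src  (18B, 2-aligned)
18..19  proto  (1B, 1-aligned)
19..20  -- padding (1B)
20..28  version  (8B, 2-aligned)
28..29  ttl  (1B, 1-aligned)
29..30  -- padding (1B)
30..38  dst  (8B, 2-aligned)
38..62  ack  (24B, 2-aligned)
62..66  magic  (4B, 2-aligned)
66..90  port  (24B, 2-aligned)
90..94  length  (4B, 2-aligned)
sizeof = 94, alignof = 2
array of 22: 22 × 94 = 2068

2068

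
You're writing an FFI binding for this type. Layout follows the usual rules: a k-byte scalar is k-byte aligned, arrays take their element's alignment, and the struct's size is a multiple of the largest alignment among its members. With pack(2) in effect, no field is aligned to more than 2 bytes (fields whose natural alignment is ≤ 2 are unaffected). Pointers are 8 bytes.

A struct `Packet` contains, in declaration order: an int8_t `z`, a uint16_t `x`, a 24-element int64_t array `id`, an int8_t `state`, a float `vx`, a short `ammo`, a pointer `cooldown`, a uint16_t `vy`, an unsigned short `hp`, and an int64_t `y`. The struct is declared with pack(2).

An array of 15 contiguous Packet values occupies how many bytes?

0..1  z  (1B, 1-aligned)
1..2  -- padding (1B)
2..4  x  (2B, 2-aligned)
4..196  id  (192B, 2-aligned)
196..197  state  (1B, 1-aligned)
197..198  -- padding (1B)
198..202  vx  (4B, 2-aligned)
202..204  ammo  (2B, 2-aligned)
204..212  cooldown  (8B, 2-aligned)
212..214  vy  (2B, 2-aligned)
214..216  hp  (2B, 2-aligned)
216..224  y  (8B, 2-aligned)
sizeof = 224, alignof = 2
array of 15: 15 × 224 = 3360

3360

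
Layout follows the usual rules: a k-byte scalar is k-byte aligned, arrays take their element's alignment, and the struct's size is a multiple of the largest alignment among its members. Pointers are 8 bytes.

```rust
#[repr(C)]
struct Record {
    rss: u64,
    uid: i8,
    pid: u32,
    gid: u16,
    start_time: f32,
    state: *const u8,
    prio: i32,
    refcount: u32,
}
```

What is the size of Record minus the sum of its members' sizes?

rss at 0 (size 8, align 8) → ends 8
uid at 8 (size 1, align 1) → ends 9
pad 3 to align 4 for pid
pid at 12 (size 4, align 4) → ends 16
gid at 16 (size 2, align 2) → ends 18
pad 2 to align 4 for start_time
start_time at 20 (size 4, align 4) → ends 24
state at 24 (size 8, align 8) → ends 32
prio at 32 (size 4, align 4) → ends 36
refcount at 36 (size 4, align 4) → ends 40
total 40 bytes, alignment 8
data bytes 35, size 40 → padding 5

5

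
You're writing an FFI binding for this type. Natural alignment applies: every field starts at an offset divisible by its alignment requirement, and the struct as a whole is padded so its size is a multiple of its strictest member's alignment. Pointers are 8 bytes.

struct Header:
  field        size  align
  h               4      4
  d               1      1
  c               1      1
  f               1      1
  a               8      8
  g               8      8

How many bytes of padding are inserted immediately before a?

1

h at 0 (size 4, align 4) → ends 4
d at 4 (size 1, align 1) → ends 5
c at 5 (size 1, align 1) → ends 6
f at 6 (size 1, align 1) → ends 7
pad 1 to align 8 for a
a at 8 (size 8, align 8) → ends 16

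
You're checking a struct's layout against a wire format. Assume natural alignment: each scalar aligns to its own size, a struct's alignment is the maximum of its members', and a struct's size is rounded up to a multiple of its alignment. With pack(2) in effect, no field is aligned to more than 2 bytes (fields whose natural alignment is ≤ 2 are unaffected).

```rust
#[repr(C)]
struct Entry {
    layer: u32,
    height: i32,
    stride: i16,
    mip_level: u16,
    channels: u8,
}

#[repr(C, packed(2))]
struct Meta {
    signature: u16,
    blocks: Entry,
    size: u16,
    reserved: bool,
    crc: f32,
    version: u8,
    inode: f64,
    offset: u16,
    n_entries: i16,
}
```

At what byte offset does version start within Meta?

Entry: 0..4  layer  (4B, 4-aligned); 4..8  height  (4B, 4-aligned); 8..10  stride  (2B, 2-aligned); 10..12  mip_level  (2B, 2-aligned); 12..13  channels  (1B, 1-aligned); 13..16  -- tail padding (3B); sizeof = 16, alignof = 4
0..2  signature  (2B, 2-aligned)
2..18  blocks  (16B, 2-aligned)
18..20  size  (2B, 2-aligned)
20..21  reserved  (1B, 1-aligned)
21..22  -- padding (1B)
22..26  crc  (4B, 2-aligned)
26..27  version  (1B, 1-aligned)

26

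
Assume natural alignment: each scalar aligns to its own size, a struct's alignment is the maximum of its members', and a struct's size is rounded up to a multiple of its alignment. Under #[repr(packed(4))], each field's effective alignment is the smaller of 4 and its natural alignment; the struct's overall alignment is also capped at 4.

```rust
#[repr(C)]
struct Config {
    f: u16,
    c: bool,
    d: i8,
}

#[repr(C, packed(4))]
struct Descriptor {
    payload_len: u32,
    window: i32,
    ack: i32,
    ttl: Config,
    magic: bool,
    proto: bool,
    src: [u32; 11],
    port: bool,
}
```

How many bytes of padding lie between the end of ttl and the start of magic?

Config: f at 0 (size 2, align 2) → ends 2; c at 2 (size 1, align 1) → ends 3; d at 3 (size 1, align 1) → ends 4; total 4 bytes, alignment 2
payload_len at 0 (size 4, align 4) → ends 4
window at 4 (size 4, align 4) → ends 8
ack at 8 (size 4, align 4) → ends 12
ttl at 12 (size 4, align 2) → ends 16
magic at 16 (size 1, align 1) → ends 17

0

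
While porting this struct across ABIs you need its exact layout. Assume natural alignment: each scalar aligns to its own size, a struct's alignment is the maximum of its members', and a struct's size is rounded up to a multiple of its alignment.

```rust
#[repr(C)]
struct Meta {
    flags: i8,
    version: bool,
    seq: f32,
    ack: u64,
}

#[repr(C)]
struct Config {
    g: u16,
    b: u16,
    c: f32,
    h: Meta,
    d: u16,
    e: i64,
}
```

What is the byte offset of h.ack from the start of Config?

16

Meta: flags at 0 (size 1, align 1) → ends 1; version at 1 (size 1, align 1) → ends 2; pad 2 to align 4 for seq; seq at 4 (size 4, align 4) → ends 8; ack at 8 (size 8, align 8) → ends 16; total 16 bytes, alignment 8
g at 0 (size 2, align 2) → ends 2
b at 2 (size 2, align 2) → ends 4
c at 4 (size 4, align 4) → ends 8
h at 8 (size 16, align 8) → ends 24
within Meta: ack at 8
8 + 8 = 16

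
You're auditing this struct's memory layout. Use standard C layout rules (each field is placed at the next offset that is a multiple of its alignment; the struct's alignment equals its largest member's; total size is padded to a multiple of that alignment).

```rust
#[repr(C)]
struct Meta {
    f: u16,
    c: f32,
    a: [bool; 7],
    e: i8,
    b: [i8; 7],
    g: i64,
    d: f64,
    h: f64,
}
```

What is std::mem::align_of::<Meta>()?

8

member alignments: f=2, c=4, a=1, e=1, b=1, g=8, d=8, h=8
max = 8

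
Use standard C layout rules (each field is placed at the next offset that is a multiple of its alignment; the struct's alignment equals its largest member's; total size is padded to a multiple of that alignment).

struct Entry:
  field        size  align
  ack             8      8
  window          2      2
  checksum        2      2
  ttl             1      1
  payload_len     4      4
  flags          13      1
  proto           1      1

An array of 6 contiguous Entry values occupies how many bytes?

@0: ack [8B, align 8] → 8
@8: window [2B, align 2] → 10
@10: checksum [2B, align 2] → 12
@12: ttl [1B, align 1] → 13
+3 pad (align 4)
@16: payload_len [4B, align 4] → 20
@20: flags [13B, align 1] → 33
@33: proto [1B, align 1] → 34
+6 tail pad (align 8)
size 40, align 8
array of 6: 6 × 40 = 240

240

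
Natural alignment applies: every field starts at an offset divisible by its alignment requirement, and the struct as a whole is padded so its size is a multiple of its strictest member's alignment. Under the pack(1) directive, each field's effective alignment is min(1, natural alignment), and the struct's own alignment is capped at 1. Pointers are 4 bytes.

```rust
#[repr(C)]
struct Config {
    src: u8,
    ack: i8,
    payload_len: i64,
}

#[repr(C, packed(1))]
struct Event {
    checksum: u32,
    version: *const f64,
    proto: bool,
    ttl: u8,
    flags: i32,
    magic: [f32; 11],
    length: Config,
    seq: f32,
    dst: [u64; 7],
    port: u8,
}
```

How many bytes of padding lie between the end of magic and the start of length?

Config: src at 0 (size 1, align 1) → ends 1; ack at 1 (size 1, align 1) → ends 2; pad 6 to align 8 for payload_len; payload_len at 8 (size 8, align 8) → ends 16; total 16 bytes, alignment 8
checksum at 0 (size 4, align 1) → ends 4
version at 4 (size 4, align 1) → ends 8
proto at 8 (size 1, align 1) → ends 9
ttl at 9 (size 1, align 1) → ends 10
flags at 10 (size 4, align 1) → ends 14
magic at 14 (size 44, align 1) → ends 58
length at 58 (size 16, align 1) → ends 74

0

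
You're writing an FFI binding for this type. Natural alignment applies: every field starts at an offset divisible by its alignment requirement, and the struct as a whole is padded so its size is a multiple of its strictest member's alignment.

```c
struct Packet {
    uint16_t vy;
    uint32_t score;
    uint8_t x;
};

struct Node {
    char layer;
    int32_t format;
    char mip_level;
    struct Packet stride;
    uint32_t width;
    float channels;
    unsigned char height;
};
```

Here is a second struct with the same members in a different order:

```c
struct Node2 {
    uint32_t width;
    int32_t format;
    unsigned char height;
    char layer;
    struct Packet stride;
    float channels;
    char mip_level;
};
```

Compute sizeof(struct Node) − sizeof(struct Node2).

4

Packet: 0..2  vy  (2B, 2-aligned); 2..4  -- padding (2B); 4..8  score  (4B, 4-aligned); 8..9  x  (1B, 1-aligned); 9..12  -- tail padding (3B); sizeof = 12, alignof = 4
0..1  layer  (1B, 1-aligned)
1..4  -- padding (3B)
4..8  format  (4B, 4-aligned)
8..9  mip_level  (1B, 1-aligned)
9..12  -- padding (3B)
12..24  stride  (12B, 4-aligned)
24..28  width  (4B, 4-aligned)
28..32  channels  (4B, 4-aligned)
32..33  height  (1B, 1-aligned)
33..36  -- tail padding (3B)
sizeof = 36, alignof = 4
— Node2 —
0..4  width  (4B, 4-aligned)
4..8  format  (4B, 4-aligned)
8..9  height  (1B, 1-aligned)
9..10  layer  (1B, 1-aligned)
10..12  -- padding (2B)
12..24  stride  (12B, 4-aligned)
24..28  channels  (4B, 4-aligned)
28..29  mip_level  (1B, 1-aligned)
29..32  -- tail padding (3B)
sizeof = 32, alignof = 4
36 − 32 = 4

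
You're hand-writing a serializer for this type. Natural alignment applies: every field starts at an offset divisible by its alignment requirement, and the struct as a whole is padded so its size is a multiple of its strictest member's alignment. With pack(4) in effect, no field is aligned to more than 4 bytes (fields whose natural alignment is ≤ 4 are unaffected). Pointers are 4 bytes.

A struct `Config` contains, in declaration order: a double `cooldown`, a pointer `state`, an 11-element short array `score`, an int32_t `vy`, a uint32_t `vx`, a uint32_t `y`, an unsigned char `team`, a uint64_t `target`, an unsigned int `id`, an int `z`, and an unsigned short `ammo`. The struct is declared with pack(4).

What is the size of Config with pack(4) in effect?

0..8  cooldown  (8B, 4-aligned)
8..12  state  (4B, 4-aligned)
12..34  score  (22B, 2-aligned)
34..36  -- padding (2B)
36..40  vy  (4B, 4-aligned)
40..44  vx  (4B, 4-aligned)
44..48  y  (4B, 4-aligned)
48..49  team  (1B, 1-aligned)
49..52  -- padding (3B)
52..60  target  (8B, 4-aligned)
60..64  id  (4B, 4-aligned)
64..68  z  (4B, 4-aligned)
68..70  ammo  (2B, 2-aligned)
70..72  -- tail padding (2B)
sizeof = 72, alignof = 4

72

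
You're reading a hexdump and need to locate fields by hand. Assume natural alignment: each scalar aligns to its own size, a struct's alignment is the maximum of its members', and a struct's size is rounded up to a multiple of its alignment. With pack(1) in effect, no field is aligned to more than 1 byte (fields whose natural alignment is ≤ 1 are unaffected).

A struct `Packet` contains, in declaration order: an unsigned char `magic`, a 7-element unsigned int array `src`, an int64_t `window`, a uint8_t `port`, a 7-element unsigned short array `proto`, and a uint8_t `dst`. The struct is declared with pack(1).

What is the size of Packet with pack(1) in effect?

magic at 0 (size 1, align 1) → ends 1
src at 1 (size 28, align 1) → ends 29
window at 29 (size 8, align 1) → ends 37
port at 37 (size 1, align 1) → ends 38
proto at 38 (size 14, align 1) → ends 52
dst at 52 (size 1, align 1) → ends 53
total 53 bytes, alignment 1

53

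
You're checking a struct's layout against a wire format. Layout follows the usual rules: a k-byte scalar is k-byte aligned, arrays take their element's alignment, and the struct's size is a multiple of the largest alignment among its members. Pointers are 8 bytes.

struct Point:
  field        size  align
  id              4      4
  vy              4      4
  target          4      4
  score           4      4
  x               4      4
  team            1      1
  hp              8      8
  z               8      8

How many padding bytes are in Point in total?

@0: id [4B, align 4] → 4
@4: vy [4B, align 4] → 8
@8: target [4B, align 4] → 12
@12: score [4B, align 4] → 16
@16: x [4B, align 4] → 20
@20: team [1B, align 1] → 21
+3 pad (align 8)
@24: hp [8B, align 8] → 32
@32: z [8B, align 8] → 40
size 40, align 8
data bytes 37, size 40 → padding 3

3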